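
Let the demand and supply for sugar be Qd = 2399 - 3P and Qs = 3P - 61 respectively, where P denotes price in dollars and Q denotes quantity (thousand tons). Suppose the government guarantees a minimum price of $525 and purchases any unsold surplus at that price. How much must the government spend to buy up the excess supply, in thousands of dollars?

In a free market, 2399 - 3P = 3P - 61 gives the equilibrium P* = 410, Q* = 1169.
Since 525 > 410, the floor is binding.
At P = 525: Qd = 2399 - 3·525 = 824 and Qs = 3·525 - 61 = 1514.
Surplus = Qs - Qd = 690.
Government expenditure = surplus × support price = 690 × 525 = 362250.

362250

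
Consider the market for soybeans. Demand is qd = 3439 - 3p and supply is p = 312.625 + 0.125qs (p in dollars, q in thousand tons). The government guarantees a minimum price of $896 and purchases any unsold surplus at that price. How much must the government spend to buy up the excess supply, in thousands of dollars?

Rearranging supply gives qs = 8p - 2501. In a free market, 3439 - 3p = 8p - 2501 gives the equilibrium p* = 540, q* = 1819.
Since 896 > 540, the floor is binding.
At p = 896: qd = 3439 - 3·896 = 751 and qs = 8·896 - 2501 = 4667.
Surplus = qs - qd = 3916.
Government expenditure = surplus × support price = 3916 × 896 = 3508736.

3508736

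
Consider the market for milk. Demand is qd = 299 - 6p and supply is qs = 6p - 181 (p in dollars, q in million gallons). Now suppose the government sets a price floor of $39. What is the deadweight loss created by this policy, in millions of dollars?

0

Setting quantity demanded equal to quantity supplied, 299 - 6p = 6p - 181, gives p* = 40 and q* = 59.
Since 39 is below p* = 40, the floor does not bind and the free-market outcome prevails.
Since the control does not bind, no trades are prevented and deadweight loss is zero.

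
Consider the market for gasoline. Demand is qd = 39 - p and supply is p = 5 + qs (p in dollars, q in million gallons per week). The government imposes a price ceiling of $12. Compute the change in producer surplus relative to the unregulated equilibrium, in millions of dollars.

-120

Rearranging supply gives qs = p - 5. Setting quantity demanded equal to quantity supplied, 39 - p = p - 5, gives p* = 22 and q* = 17.
Because the ceiling (12) lies below the market-clearing price, it is binding.
At p = 12: qd = 39 - 12 = 27 and qs = 12 - 5 = 7.
Producer surplus without the control is ½ · (22 - 5) · 17 = 144.5.
With the ceiling, producers sell 7 units at 12, so PS = ½ · (12 - 5) · 7 = 24.5.
Change in producer surplus = 24.5 - 144.5 = -120.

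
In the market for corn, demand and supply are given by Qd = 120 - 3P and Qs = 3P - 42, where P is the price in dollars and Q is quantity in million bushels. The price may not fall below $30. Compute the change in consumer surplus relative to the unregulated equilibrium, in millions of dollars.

-103.5

Setting quantity demanded equal to quantity supplied, 120 - 3P = 3P - 42, gives P* = 27 and Q* = 39.
Because the floor (30) lies above the market-clearing price, it is binding.
At P = 30: Qd = 120 - 3·30 = 30 and Qs = 3·30 - 42 = 48.
Consumer surplus without the control is ½ · (40 - 27) · 39 = 253.5.
With the floor, consumers buy 30 units at 30, so CS = ½ · (40 - 30) · 30 = 150.
Change in consumer surplus = 150 - 253.5 = -103.5.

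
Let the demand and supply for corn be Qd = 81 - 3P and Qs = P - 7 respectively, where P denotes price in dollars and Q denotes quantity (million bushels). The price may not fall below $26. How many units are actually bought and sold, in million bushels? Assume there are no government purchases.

Setting quantity demanded equal to quantity supplied, 81 - 3P = P - 7, gives P* = 22 and Q* = 15.
The floor of 26 is above the equilibrium price 22, so it binds.
At P = 26: Qd = 81 - 3·26 = 3 and Qs = 26 - 7 = 19.
The quantity actually transacted is the short side, demand: 3.

3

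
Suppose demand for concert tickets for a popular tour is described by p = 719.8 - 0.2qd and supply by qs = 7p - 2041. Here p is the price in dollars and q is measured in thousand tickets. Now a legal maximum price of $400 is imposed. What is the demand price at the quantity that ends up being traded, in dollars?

Rearranging demand gives qd = 3599 - 5p. In a free market, 3599 - 5p = 7p - 2041 gives the equilibrium p* = 470, q* = 1249.
Because the ceiling (400) lies below the market-clearing price, it is binding.
At p = 400: qd = 3599 - 5·400 = 1599 and qs = 7·400 - 2041 = 759.
Only 759 units reach the market. On the demand curve, the marginal buyer's willingness to pay at q = 759 is (3599 - 759)/5 = 568.

568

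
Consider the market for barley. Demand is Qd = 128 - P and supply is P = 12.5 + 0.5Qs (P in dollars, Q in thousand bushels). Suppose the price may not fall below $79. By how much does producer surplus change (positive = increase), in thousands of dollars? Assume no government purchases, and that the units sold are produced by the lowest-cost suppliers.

Rearranging supply gives Qs = 2P - 25. Without the control the market clears where 128 - P = 2P - 25, i.e. P* = 51 and Q* = 77.
Since 79 > 51, the floor is binding.
At P = 79: Qd = 128 - 79 = 49 and Qs = 2·79 - 25 = 133.
Producer surplus without the control is ½ · (51 - 12.5) · 77 = 1482.25.
With the floor, 49 units are sold at 79. The supply price at Q = 49 is 37, so PS = ½ · [(79 - 12.5) + (79 - 37)] · 49 = 2658.25.
Change in producer surplus = 2658.25 - 1482.25 = 1176.

1176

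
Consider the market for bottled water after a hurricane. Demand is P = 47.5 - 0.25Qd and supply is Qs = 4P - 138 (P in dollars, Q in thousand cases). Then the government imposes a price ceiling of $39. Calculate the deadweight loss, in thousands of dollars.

16

Rearranging demand gives Qd = 190 - 4P. In a free market, 190 - 4P = 4P - 138 gives the equilibrium P* = 41, Q* = 26.
The ceiling of 39 is below the equilibrium price 41, so it binds.
At P = 39: Qd = 190 - 4·39 = 34 and Qs = 4·39 - 138 = 18.
Quantity traded falls to 18. At Q = 18 the demand price is (190 - 18)/4 = 43 and the supply price is (138 + 18)/4 = 39.
Deadweight loss = ½ · (43 - 39) · (26 - 18) = ½ · 4 · 8 = 16.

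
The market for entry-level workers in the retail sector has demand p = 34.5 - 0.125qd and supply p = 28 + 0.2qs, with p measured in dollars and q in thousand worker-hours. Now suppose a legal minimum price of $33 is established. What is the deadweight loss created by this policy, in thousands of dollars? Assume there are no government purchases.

Rearranging demand gives qd = 276 - 8p; rearranging supply gives qs = 5p - 140. Setting quantity demanded equal to quantity supplied, 276 - 8p = 5p - 140, gives p* = 32 and q* = 20.
Since 33 > 32, the floor is binding.
At p = 33: qd = 276 - 8·33 = 12 and qs = 5·33 - 140 = 25.
Quantity traded falls to 12. At q = 12 the demand price is (276 - 12)/8 = 33 and the supply price is (140 + 12)/5 = 30.4.
Deadweight loss = ½ · (33 - 30.4) · (20 - 12) = ½ · 2.6 · 8 = 10.4.

10.4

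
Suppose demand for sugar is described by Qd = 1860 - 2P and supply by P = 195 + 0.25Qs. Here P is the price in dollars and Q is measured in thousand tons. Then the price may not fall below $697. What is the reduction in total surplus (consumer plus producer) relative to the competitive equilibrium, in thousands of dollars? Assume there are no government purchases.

Rearranging supply gives Qs = 4P - 780. Setting quantity demanded equal to quantity supplied, 1860 - 2P = 4P - 780, gives P* = 440 and Q* = 980.
Because the floor (697) lies above the market-clearing price, it is binding.
At P = 697: Qd = 1860 - 2·697 = 466 and Qs = 4·697 - 780 = 2008.
Quantity traded falls to 466. At Q = 466 the demand price is (1860 - 466)/2 = 697 and the supply price is (780 + 466)/4 = 311.5.
Deadweight loss = ½ · (697 - 311.5) · (980 - 466) = ½ · 385.5 · 514 = 99073.5.

99073.5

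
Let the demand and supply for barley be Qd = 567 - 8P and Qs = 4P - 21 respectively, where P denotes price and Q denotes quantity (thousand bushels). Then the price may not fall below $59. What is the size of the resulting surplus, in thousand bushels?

120

Equilibrium: 567 - 8P = 4P - 21, so 588 = 12P and P* = 49, Q* = 175.
The floor of 59 is above the equilibrium price 49, so it binds.
At P = 59: Qd = 567 - 8·59 = 95 and Qs = 4·59 - 21 = 215.
Surplus = Qs - Qd = 215 - 95 = 120.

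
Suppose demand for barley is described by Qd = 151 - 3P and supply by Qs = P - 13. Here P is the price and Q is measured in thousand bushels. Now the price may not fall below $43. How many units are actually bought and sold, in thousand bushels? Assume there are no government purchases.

22

Setting quantity demanded equal to quantity supplied, 151 - 3P = P - 13, gives P* = 41 and Q* = 28.
The floor of 43 is above the equilibrium price 41, so it binds.
At P = 43: Qd = 151 - 3·43 = 22 and Qs = 43 - 13 = 30.
The quantity actually transacted is the short side, demand: 22.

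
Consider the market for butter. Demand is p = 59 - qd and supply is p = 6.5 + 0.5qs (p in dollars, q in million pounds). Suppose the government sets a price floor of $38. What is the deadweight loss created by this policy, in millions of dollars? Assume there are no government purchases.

147

Rearranging demand gives qd = 59 - p; rearranging supply gives qs = 2p - 13. Equilibrium: 59 - p = 2p - 13, so 72 = 3p and p* = 24, q* = 35.
Because the floor (38) lies above the market-clearing price, it is binding.
At p = 38: qd = 59 - 38 = 21 and qs = 2·38 - 13 = 63.
Quantity traded falls to 21. At q = 21 the demand price is 59 - 21 = 38 and the supply price is (13 + 21)/2 = 17.
Deadweight loss = ½ · (38 - 17) · (35 - 21) = ½ · 21 · 14 = 147.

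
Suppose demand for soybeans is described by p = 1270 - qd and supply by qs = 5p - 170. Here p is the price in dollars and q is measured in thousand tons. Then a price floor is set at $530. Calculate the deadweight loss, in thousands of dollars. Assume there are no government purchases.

50460

Rearranging demand gives qd = 1270 - p. In a free market, 1270 - p = 5p - 170 gives the equilibrium p* = 240, q* = 1030.
Because the floor (530) lies above the market-clearing price, it is binding.
At p = 530: qd = 1270 - 530 = 740 and qs = 5·530 - 170 = 2480.
Quantity traded falls to 740. At q = 740 the demand price is 1270 - 740 = 530 and the supply price is (170 + 740)/5 = 182.
Deadweight loss = ½ · (530 - 182) · (1030 - 740) = ½ · 348 · 290 = 50460.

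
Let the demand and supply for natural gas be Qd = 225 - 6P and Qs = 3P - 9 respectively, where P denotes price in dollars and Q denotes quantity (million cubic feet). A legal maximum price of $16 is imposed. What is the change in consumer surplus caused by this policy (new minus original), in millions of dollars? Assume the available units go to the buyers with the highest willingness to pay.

Setting quantity demanded equal to quantity supplied, 225 - 6P = 3P - 9, gives P* = 26 and Q* = 69.
Because the ceiling (16) lies below the market-clearing price, it is binding.
At P = 16: Qd = 225 - 6·16 = 129 and Qs = 3·16 - 9 = 39.
Consumer surplus without the control is ½ · (37.5 - 26) · 69 = 396.75.
With the ceiling, 39 units are sold at 16 (assume they go to the highest-value buyers). The demand price at Q = 39 is 31, so CS = ½ · [(37.5 - 16) + (31 - 16)] · 39 = 711.75.
Change in consumer surplus = 711.75 - 396.75 = 315.

315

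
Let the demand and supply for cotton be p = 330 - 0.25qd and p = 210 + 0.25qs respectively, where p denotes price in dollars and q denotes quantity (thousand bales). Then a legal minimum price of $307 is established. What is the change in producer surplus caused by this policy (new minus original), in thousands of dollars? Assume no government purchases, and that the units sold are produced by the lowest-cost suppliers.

666

Rearranging demand gives qd = 1320 - 4p; rearranging supply gives qs = 4p - 840. Setting quantity demanded equal to quantity supplied, 1320 - 4p = 4p - 840, gives p* = 270 and q* = 240.
Because the floor (307) lies above the market-clearing price, it is binding.
At p = 307: qd = 1320 - 4·307 = 92 and qs = 4·307 - 840 = 388.
Producer surplus without the control is ½ · (270 - 210) · 240 = 7200.
With the floor, 92 units are sold at 307. The supply price at q = 92 is 233, so PS = ½ · [(307 - 210) + (307 - 233)] · 92 = 7866.
Change in producer surplus = 7866 - 7200 = 666.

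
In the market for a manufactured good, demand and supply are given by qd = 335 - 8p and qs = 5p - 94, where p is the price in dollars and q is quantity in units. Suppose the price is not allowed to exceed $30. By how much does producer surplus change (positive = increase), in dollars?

-190.5

Equilibrium: 335 - 8p = 5p - 94, so 429 = 13p and p* = 33, q* = 71.
The ceiling of 30 is below the equilibrium price 33, so it binds.
At p = 30: qd = 335 - 8·30 = 95 and qs = 5·30 - 94 = 56.
Producer surplus without the control is ½ · (33 - 18.8) · 71 = 504.1.
With the ceiling, producers sell 56 units at 30, so PS = ½ · (30 - 18.8) · 56 = 313.6.
Change in producer surplus = 313.6 - 504.1 = -190.5.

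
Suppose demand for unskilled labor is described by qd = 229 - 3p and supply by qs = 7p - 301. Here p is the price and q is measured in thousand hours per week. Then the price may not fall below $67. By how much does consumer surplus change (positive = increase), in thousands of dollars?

Setting quantity demanded equal to quantity supplied, 229 - 3p = 7p - 301, gives p* = 53 and q* = 70.
Because the floor (67) lies above the market-clearing price, it is binding.
At p = 67: qd = 229 - 3·67 = 28 and qs = 7·67 - 301 = 168.
Consumer surplus without the control is ½ · (229/3 - 53) · 70 = 2450/3.
With the floor, consumers buy 28 units at 67, so CS = ½ · (229/3 - 67) · 28 = 392/3.
Change in consumer surplus = 392/3 - 2450/3 = -686.

-686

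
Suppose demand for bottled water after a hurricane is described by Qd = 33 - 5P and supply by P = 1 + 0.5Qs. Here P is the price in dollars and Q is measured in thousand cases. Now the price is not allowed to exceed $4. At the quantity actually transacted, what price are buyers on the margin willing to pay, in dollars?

Rearranging supply gives Qs = 2P - 2. In a free market, 33 - 5P = 2P - 2 gives the equilibrium P* = 5, Q* = 8.
Because the ceiling (4) lies below the market-clearing price, it is binding.
At P = 4: Qd = 33 - 5·4 = 13 and Qs = 2·4 - 2 = 6.
Only 6 units reach the market. On the demand curve, the marginal buyer's willingness to pay at Q = 6 is (33 - 6)/5 = 5.4.

5.4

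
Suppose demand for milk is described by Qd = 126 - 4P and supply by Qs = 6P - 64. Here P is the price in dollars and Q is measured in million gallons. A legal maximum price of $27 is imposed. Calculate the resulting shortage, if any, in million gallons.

0

In a free market, 126 - 4P = 6P - 64 gives the equilibrium P* = 19, Q* = 50.
Since 27 is above P* = 19, the ceiling does not bind and the free-market outcome prevails.
Since the control does not bind, there is no shortage.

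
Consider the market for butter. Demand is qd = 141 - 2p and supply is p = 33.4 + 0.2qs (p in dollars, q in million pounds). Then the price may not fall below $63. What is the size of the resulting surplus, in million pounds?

Rearranging supply gives qs = 5p - 167. Setting quantity demanded equal to quantity supplied, 141 - 2p = 5p - 167, gives p* = 44 and q* = 53.
Since 63 > 44, the floor is binding.
At p = 63: qd = 141 - 2·63 = 15 and qs = 5·63 - 167 = 148.
Surplus = qs - qd = 148 - 15 = 133.

133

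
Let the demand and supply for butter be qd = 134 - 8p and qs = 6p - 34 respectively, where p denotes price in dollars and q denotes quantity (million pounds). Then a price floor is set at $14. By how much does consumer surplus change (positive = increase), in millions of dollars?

Setting quantity demanded equal to quantity supplied, 134 - 8p = 6p - 34, gives p* = 12 and q* = 38.
Since 14 > 12, the floor is binding.
At p = 14: qd = 134 - 8·14 = 22 and qs = 6·14 - 34 = 50.
Consumer surplus without the control is ½ · (16.75 - 12) · 38 = 90.25.
With the floor, consumers buy 22 units at 14, so CS = ½ · (16.75 - 14) · 22 = 30.25.
Change in consumer surplus = 30.25 - 90.25 = -60.

-60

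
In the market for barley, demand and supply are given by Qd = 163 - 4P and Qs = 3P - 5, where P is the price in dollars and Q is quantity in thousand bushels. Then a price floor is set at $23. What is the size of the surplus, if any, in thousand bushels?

0

In a free market, 163 - 4P = 3P - 5 gives the equilibrium P* = 24, Q* = 67.
Since 23 is below P* = 24, the floor does not bind and the free-market outcome prevails.
Since the control does not bind, there is no surplus.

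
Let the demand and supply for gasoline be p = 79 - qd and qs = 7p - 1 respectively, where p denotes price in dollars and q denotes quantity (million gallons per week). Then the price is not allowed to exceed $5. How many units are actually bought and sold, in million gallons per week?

34

Rearranging demand gives qd = 79 - p. In a free market, 79 - p = 7p - 1 gives the equilibrium p* = 10, q* = 69.
Because the ceiling (5) lies below the market-clearing price, it is binding.
At p = 5: qd = 79 - 5 = 74 and qs = 7·5 - 1 = 34.
The quantity actually transacted is the short side, supply: 34.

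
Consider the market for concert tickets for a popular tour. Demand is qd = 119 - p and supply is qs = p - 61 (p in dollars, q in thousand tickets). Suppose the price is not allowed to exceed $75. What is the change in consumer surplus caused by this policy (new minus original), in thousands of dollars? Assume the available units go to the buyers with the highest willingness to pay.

Equilibrium: 119 - p = p - 61, so 180 = 2p and p* = 90, q* = 29.
The ceiling of 75 is below the equilibrium price 90, so it binds.
At p = 75: qd = 119 - 75 = 44 and qs = 75 - 61 = 14.
Consumer surplus without the control is ½ · (119 - 90) · 29 = 420.5.
With the ceiling, 14 units are sold at 75 (assume they go to the highest-value buyers). The demand price at q = 14 is 105, so CS = ½ · [(119 - 75) + (105 - 75)] · 14 = 518.
Change in consumer surplus = 518 - 420.5 = 97.5.

97.5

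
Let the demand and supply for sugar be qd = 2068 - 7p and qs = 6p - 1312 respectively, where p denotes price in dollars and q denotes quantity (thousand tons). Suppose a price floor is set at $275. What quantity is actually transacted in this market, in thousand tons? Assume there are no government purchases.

In a free market, 2068 - 7p = 6p - 1312 gives the equilibrium p* = 260, q* = 248.
Since 275 > 260, the floor is binding.
At p = 275: qd = 2068 - 7·275 = 143 and qs = 6·275 - 1312 = 338.
The quantity actually transacted is the short side, demand: 143.

143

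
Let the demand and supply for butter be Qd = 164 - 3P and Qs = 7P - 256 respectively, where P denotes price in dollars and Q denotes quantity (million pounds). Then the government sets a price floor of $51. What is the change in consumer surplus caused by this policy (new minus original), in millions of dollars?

Without the control the market clears where 164 - 3P = 7P - 256, i.e. P* = 42 and Q* = 38.
The floor of 51 is above the equilibrium price 42, so it binds.
At P = 51: Qd = 164 - 3·51 = 11 and Qs = 7·51 - 256 = 101.
Consumer surplus without the control is ½ · (164/3 - 42) · 38 = 722/3.
With the floor, consumers buy 11 units at 51, so CS = ½ · (164/3 - 51) · 11 = 121/6.
Change in consumer surplus = 121/6 - 722/3 = -220.5.

-220.5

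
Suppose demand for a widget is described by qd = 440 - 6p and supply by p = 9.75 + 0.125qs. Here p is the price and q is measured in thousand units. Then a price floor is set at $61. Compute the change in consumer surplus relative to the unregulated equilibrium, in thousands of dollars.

Rearranging supply gives qs = 8p - 78. Without the control the market clears where 440 - 6p = 8p - 78, i.e. p* = 37 and q* = 218.
Because the floor (61) lies above the market-clearing price, it is binding.
At p = 61: qd = 440 - 6·61 = 74 and qs = 8·61 - 78 = 410.
Consumer surplus without the control is ½ · (220/3 - 37) · 218 = 11881/3.
With the floor, consumers buy 74 units at 61, so CS = ½ · (220/3 - 61) · 74 = 1369/3.
Change in consumer surplus = 1369/3 - 11881/3 = -3504.

-3504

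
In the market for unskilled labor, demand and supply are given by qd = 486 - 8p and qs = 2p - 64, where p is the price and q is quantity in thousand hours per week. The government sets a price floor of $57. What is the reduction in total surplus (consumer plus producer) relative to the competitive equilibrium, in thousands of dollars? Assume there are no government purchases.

80

Equilibrium: 486 - 8p = 2p - 64, so 550 = 10p and p* = 55, q* = 46.
Since 57 > 55, the floor is binding.
At p = 57: qd = 486 - 8·57 = 30 and qs = 2·57 - 64 = 50.
Quantity traded falls to 30. At q = 30 the demand price is (486 - 30)/8 = 57 and the supply price is (64 + 30)/2 = 47.
Deadweight loss = ½ · (57 - 47) · (46 - 30) = ½ · 10 · 16 = 80.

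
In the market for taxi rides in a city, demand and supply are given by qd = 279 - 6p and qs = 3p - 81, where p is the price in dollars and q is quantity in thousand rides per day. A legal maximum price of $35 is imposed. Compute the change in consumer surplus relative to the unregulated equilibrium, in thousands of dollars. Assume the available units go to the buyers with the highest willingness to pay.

Without the control the market clears where 279 - 6p = 3p - 81, i.e. p* = 40 and q* = 39.
The ceiling of 35 is below the equilibrium price 40, so it binds.
At p = 35: qd = 279 - 6·35 = 69 and qs = 3·35 - 81 = 24.
Consumer surplus without the control is ½ · (46.5 - 40) · 39 = 126.75.
With the ceiling, 24 units are sold at 35 (assume they go to the highest-value buyers). The demand price at q = 24 is 42.5, so CS = ½ · [(46.5 - 35) + (42.5 - 35)] · 24 = 228.
Change in consumer surplus = 228 - 126.75 = 101.25.

101.25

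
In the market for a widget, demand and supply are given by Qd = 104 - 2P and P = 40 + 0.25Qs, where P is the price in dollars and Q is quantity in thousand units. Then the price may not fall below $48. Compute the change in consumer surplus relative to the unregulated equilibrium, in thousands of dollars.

-48

Rearranging supply gives Qs = 4P - 160. Setting quantity demanded equal to quantity supplied, 104 - 2P = 4P - 160, gives P* = 44 and Q* = 16.
Because the floor (48) lies above the market-clearing price, it is binding.
At P = 48: Qd = 104 - 2·48 = 8 and Qs = 4·48 - 160 = 32.
Consumer surplus without the control is ½ · (52 - 44) · 16 = 64.
With the floor, consumers buy 8 units at 48, so CS = ½ · (52 - 48) · 8 = 16.
Change in consumer surplus = 16 - 64 = -48.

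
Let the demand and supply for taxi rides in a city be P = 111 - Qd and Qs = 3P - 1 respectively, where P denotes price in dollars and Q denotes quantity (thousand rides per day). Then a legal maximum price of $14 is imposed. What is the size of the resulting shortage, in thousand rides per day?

Rearranging demand gives Qd = 111 - P. In a free market, 111 - P = 3P - 1 gives the equilibrium P* = 28, Q* = 83.
Since 14 < 28, the ceiling is binding.
At P = 14: Qd = 111 - 14 = 97 and Qs = 3·14 - 1 = 41.
Shortage = Qd - Qs = 97 - 41 = 56.

56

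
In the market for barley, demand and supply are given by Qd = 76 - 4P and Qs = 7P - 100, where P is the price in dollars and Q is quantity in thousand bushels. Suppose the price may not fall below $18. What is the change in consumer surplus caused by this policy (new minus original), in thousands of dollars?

-16

Setting quantity demanded equal to quantity supplied, 76 - 4P = 7P - 100, gives P* = 16 and Q* = 12.
The floor of 18 is above the equilibrium price 16, so it binds.
At P = 18: Qd = 76 - 4·18 = 4 and Qs = 7·18 - 100 = 26.
Consumer surplus without the control is ½ · (19 - 16) · 12 = 18.
With the floor, consumers buy 4 units at 18, so CS = ½ · (19 - 18) · 4 = 2.
Change in consumer surplus = 2 - 18 = -16.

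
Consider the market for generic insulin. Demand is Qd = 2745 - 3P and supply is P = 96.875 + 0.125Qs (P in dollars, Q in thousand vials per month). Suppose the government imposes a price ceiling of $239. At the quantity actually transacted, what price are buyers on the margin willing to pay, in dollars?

536

Rearranging supply gives Qs = 8P - 775. Without the control the market clears where 2745 - 3P = 8P - 775, i.e. P* = 320 and Q* = 1785.
Because the ceiling (239) lies below the market-clearing price, it is binding.
At P = 239: Qd = 2745 - 3·239 = 2028 and Qs = 8·239 - 775 = 1137.
Only 1137 units reach the market. On the demand curve, the marginal buyer's willingness to pay at Q = 1137 is (2745 - 1137)/3 = 536.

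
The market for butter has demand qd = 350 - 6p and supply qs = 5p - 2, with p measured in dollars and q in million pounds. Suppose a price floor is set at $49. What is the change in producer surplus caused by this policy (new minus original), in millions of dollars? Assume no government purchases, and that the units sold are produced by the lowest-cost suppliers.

Setting quantity demanded equal to quantity supplied, 350 - 6p = 5p - 2, gives p* = 32 and q* = 158.
The floor of 49 is above the equilibrium price 32, so it binds.
At p = 49: qd = 350 - 6·49 = 56 and qs = 5·49 - 2 = 243.
Producer surplus without the control is ½ · (32 - 0.4) · 158 = 2496.4.
With the floor, 56 units are sold at 49. The supply price at q = 56 is 11.6, so PS = ½ · [(49 - 0.4) + (49 - 11.6)] · 56 = 2408.
Change in producer surplus = 2408 - 2496.4 = -88.4.

-88.4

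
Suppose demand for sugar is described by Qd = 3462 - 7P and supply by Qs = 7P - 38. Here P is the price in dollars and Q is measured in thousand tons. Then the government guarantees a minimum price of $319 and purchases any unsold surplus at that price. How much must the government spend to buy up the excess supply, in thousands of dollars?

Without the control the market clears where 3462 - 7P = 7P - 38, i.e. P* = 250 and Q* = 1712.
Because the floor (319) lies above the market-clearing price, it is binding.
At P = 319: Qd = 3462 - 7·319 = 1229 and Qs = 7·319 - 38 = 2195.
Surplus = Qs - Qd = 966.
Government expenditure = surplus × support price = 966 × 319 = 308154.

308154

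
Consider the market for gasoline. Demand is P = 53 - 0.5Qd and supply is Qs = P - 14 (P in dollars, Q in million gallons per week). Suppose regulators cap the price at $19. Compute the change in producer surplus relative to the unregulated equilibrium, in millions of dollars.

Rearranging demand gives Qd = 106 - 2P. In a free market, 106 - 2P = P - 14 gives the equilibrium P* = 40, Q* = 26.
Since 19 < 40, the ceiling is binding.
At P = 19: Qd = 106 - 2·19 = 68 and Qs = 19 - 14 = 5.
Producer surplus without the control is ½ · (40 - 14) · 26 = 338.
With the ceiling, producers sell 5 units at 19, so PS = ½ · (19 - 14) · 5 = 12.5.
Change in producer surplus = 12.5 - 338 = -325.5.

-325.5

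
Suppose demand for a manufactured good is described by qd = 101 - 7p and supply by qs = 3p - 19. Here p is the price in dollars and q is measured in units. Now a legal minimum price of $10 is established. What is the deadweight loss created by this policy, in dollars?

0

Setting quantity demanded equal to quantity supplied, 101 - 7p = 3p - 19, gives p* = 12 and q* = 17.
Since 10 is below p* = 12, the floor does not bind and the free-market outcome prevails.
Since the control does not bind, no trades are prevented and deadweight loss is zero.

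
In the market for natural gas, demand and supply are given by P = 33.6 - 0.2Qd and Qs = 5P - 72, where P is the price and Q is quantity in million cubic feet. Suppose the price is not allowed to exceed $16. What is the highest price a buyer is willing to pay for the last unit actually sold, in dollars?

32

Rearranging demand gives Qd = 168 - 5P. Without the control the market clears where 168 - 5P = 5P - 72, i.e. P* = 24 and Q* = 48.
Since 16 < 24, the ceiling is binding.
At P = 16: Qd = 168 - 5·16 = 88 and Qs = 5·16 - 72 = 8.
Only 8 units reach the market. On the demand curve, the marginal buyer's willingness to pay at Q = 8 is (168 - 8)/5 = 32.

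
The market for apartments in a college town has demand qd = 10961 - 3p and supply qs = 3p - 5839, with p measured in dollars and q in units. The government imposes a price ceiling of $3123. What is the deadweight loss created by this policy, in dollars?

0

In a free market, 10961 - 3p = 3p - 5839 gives the equilibrium p* = 2800, q* = 2561.
Since 3123 is above p* = 2800, the ceiling does not bind and the free-market outcome prevails.
Since the control does not bind, no trades are prevented and deadweight loss is zero.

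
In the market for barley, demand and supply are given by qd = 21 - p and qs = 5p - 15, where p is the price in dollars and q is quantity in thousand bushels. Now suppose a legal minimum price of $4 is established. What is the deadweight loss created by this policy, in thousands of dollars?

0

In a free market, 21 - p = 5p - 15 gives the equilibrium p* = 6, q* = 15.
The floor of 4 is below the equilibrium price 6, so it is not binding; the market clears at p* = 6, q* = 15.
Since the control does not bind, no trades are prevented and deadweight loss is zero.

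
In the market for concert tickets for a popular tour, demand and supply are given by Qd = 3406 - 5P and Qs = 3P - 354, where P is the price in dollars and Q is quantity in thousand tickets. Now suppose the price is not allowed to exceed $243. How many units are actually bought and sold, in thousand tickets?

375

Setting quantity demanded equal to quantity supplied, 3406 - 5P = 3P - 354, gives P* = 470 and Q* = 1056.
Because the ceiling (243) lies below the market-clearing price, it is binding.
At P = 243: Qd = 3406 - 5·243 = 2191 and Qs = 3·243 - 354 = 375.
The quantity actually transacted is the short side, supply: 375.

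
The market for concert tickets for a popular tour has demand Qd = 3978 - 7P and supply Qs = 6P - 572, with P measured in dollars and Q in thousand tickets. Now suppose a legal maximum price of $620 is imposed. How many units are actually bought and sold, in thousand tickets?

1528

Equilibrium: 3978 - 7P = 6P - 572, so 4550 = 13P and P* = 350, Q* = 1528.
The ceiling of 620 is above the equilibrium price 350, so it is not binding; the market clears at P* = 350, Q* = 1528.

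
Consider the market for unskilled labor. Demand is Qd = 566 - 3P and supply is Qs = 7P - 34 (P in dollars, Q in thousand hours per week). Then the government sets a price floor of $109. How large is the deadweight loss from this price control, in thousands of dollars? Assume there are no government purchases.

Without the control the market clears where 566 - 3P = 7P - 34, i.e. P* = 60 and Q* = 386.
Because the floor (109) lies above the market-clearing price, it is binding.
At P = 109: Qd = 566 - 3·109 = 239 and Qs = 7·109 - 34 = 729.
Quantity traded falls to 239. At Q = 239 the demand price is (566 - 239)/3 = 109 and the supply price is (34 + 239)/7 = 39.
Deadweight loss = ½ · (109 - 39) · (386 - 239) = ½ · 70 · 147 = 5145.

5145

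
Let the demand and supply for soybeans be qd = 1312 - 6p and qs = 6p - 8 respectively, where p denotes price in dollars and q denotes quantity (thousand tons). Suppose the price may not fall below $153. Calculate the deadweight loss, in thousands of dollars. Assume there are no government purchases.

11094

Without the control the market clears where 1312 - 6p = 6p - 8, i.e. p* = 110 and q* = 652.
Since 153 > 110, the floor is binding.
At p = 153: qd = 1312 - 6·153 = 394 and qs = 6·153 - 8 = 910.
Quantity traded falls to 394. At q = 394 the demand price is (1312 - 394)/6 = 153 and the supply price is (8 + 394)/6 = 67.
Deadweight loss = ½ · (153 - 67) · (652 - 394) = ½ · 86 · 258 = 11094.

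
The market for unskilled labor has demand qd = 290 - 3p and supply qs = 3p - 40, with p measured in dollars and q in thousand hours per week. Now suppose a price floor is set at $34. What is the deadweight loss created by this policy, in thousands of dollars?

0

Without the control the market clears where 290 - 3p = 3p - 40, i.e. p* = 55 and q* = 125.
The floor of 34 is below the equilibrium price 55, so it is not binding; the market clears at p* = 55, q* = 125.
Since the control does not bind, no trades are prevented and deadweight loss is zero.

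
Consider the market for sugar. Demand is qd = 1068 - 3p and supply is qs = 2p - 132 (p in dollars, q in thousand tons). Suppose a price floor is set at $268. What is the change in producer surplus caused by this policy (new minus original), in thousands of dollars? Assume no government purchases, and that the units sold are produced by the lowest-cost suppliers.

5628

Setting quantity demanded equal to quantity supplied, 1068 - 3p = 2p - 132, gives p* = 240 and q* = 348.
The floor of 268 is above the equilibrium price 240, so it binds.
At p = 268: qd = 1068 - 3·268 = 264 and qs = 2·268 - 132 = 404.
Producer surplus without the control is ½ · (240 - 66) · 348 = 30276.
With the floor, 264 units are sold at 268. The supply price at q = 264 is 198, so PS = ½ · [(268 - 66) + (268 - 198)] · 264 = 35904.
Change in producer surplus = 35904 - 30276 = 5628.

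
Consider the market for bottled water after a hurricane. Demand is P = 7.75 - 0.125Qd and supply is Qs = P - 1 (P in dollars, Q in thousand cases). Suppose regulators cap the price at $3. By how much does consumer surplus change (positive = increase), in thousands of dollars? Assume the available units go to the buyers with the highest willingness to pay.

7

Rearranging demand gives Qd = 62 - 8P. In a free market, 62 - 8P = P - 1 gives the equilibrium P* = 7, Q* = 6.
Because the ceiling (3) lies below the market-clearing price, it is binding.
At P = 3: Qd = 62 - 8·3 = 38 and Qs = 3 - 1 = 2.
Consumer surplus without the control is ½ · (7.75 - 7) · 6 = 2.25.
With the ceiling, 2 units are sold at 3 (assume they go to the highest-value buyers). The demand price at Q = 2 is 7.5, so CS = ½ · [(7.75 - 3) + (7.5 - 3)] · 2 = 9.25.
Change in consumer surplus = 9.25 - 2.25 = 7.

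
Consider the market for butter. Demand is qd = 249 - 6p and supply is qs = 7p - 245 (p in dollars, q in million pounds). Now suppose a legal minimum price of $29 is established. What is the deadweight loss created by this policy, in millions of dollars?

0

Equilibrium: 249 - 6p = 7p - 245, so 494 = 13p and p* = 38, q* = 21.
Since 29 is below p* = 38, the floor does not bind and the free-market outcome prevails.
Since the control does not bind, no trades are prevented and deadweight loss is zero.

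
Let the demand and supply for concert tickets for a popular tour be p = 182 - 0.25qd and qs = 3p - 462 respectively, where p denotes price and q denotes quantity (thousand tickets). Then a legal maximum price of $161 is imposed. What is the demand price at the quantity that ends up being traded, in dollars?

176.75

Rearranging demand gives qd = 728 - 4p. In a free market, 728 - 4p = 3p - 462 gives the equilibrium p* = 170, q* = 48.
Because the ceiling (161) lies below the market-clearing price, it is binding.
At p = 161: qd = 728 - 4·161 = 84 and qs = 3·161 - 462 = 21.
Only 21 units reach the market. On the demand curve, the marginal buyer's willingness to pay at q = 21 is (728 - 21)/4 = 176.75.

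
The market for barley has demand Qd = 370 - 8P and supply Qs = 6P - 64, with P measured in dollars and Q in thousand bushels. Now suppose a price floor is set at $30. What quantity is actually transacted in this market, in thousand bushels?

122

Setting quantity demanded equal to quantity supplied, 370 - 8P = 6P - 64, gives P* = 31 and Q* = 122.
The floor of 30 is below the equilibrium price 31, so it is not binding; the market clears at P* = 31, Q* = 122.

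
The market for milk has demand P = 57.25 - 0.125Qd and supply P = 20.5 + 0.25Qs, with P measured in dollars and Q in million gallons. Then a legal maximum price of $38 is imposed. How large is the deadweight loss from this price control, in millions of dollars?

147

Rearranging demand gives Qd = 458 - 8P; rearranging supply gives Qs = 4P - 82. Without the control the market clears where 458 - 8P = 4P - 82, i.e. P* = 45 and Q* = 98.
Since 38 < 45, the ceiling is binding.
At P = 38: Qd = 458 - 8·38 = 154 and Qs = 4·38 - 82 = 70.
Quantity traded falls to 70. At Q = 70 the demand price is (458 - 70)/8 = 48.5 and the supply price is (82 + 70)/4 = 38.
Deadweight loss = ½ · (48.5 - 38) · (98 - 70) = ½ · 10.5 · 28 = 147.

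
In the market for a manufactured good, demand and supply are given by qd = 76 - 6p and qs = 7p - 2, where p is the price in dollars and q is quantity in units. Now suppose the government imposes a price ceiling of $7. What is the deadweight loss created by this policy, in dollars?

0

Equilibrium: 76 - 6p = 7p - 2, so 78 = 13p and p* = 6, q* = 40.
The ceiling of 7 is above the equilibrium price 6, so it is not binding; the market clears at p* = 6, q* = 40.
Since the control does not bind, no trades are prevented and deadweight loss is zero.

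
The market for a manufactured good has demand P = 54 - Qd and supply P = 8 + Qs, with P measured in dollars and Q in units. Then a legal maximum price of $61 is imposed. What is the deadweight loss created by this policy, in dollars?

Rearranging demand gives Qd = 54 - P; rearranging supply gives Qs = P - 8. Setting quantity demanded equal to quantity supplied, 54 - P = P - 8, gives P* = 31 and Q* = 23.
The ceiling of 61 is above the equilibrium price 31, so it is not binding; the market clears at P* = 31, Q* = 23.
Since the control does not bind, no trades are prevented and deadweight loss is zero.

0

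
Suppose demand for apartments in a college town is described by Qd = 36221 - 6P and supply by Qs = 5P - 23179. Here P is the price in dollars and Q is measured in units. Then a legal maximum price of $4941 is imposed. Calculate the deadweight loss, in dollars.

Equilibrium: 36221 - 6P = 5P - 23179, so 59400 = 11P and P* = 5400, Q* = 3821.
Because the ceiling (4941) lies below the market-clearing price, it is binding.
At P = 4941: Qd = 36221 - 6·4941 = 6575 and Qs = 5·4941 - 23179 = 1526.
Quantity traded falls to 1526. At Q = 1526 the demand price is (36221 - 1526)/6 = 5782.5 and the supply price is (23179 + 1526)/5 = 4941.
Deadweight loss = ½ · (5782.5 - 4941) · (3821 - 1526) = ½ · 841.5 · 2295 = 965621.25.

965621.25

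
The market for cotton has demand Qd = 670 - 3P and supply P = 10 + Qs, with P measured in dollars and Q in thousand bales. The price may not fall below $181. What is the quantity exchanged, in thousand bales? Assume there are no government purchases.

127

Rearranging supply gives Qs = P - 10. Setting quantity demanded equal to quantity supplied, 670 - 3P = P - 10, gives P* = 170 and Q* = 160.
The floor of 181 is above the equilibrium price 170, so it binds.
At P = 181: Qd = 670 - 3·181 = 127 and Qs = 181 - 10 = 171.
The quantity actually transacted is the short side, demand: 127.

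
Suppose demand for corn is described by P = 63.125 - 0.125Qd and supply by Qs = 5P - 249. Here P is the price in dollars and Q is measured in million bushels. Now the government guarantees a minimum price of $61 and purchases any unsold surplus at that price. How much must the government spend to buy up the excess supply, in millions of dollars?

Rearranging demand gives Qd = 505 - 8P. Setting quantity demanded equal to quantity supplied, 505 - 8P = 5P - 249, gives P* = 58 and Q* = 41.
Because the floor (61) lies above the market-clearing price, it is binding.
At P = 61: Qd = 505 - 8·61 = 17 and Qs = 5·61 - 249 = 56.
Surplus = Qs - Qd = 39.
Government expenditure = surplus × support price = 39 × 61 = 2379.

2379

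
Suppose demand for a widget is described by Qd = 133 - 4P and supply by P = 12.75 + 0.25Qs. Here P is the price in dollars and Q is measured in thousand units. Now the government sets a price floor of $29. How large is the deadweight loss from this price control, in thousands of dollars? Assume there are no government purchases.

Rearranging supply gives Qs = 4P - 51. In a free market, 133 - 4P = 4P - 51 gives the equilibrium P* = 23, Q* = 41.
Because the floor (29) lies above the market-clearing price, it is binding.
At P = 29: Qd = 133 - 4·29 = 17 and Qs = 4·29 - 51 = 65.
Quantity traded falls to 17. At Q = 17 the demand price is (133 - 17)/4 = 29 and the supply price is (51 + 17)/4 = 17.
Deadweight loss = ½ · (29 - 17) · (41 - 17) = ½ · 12 · 24 = 144.

144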